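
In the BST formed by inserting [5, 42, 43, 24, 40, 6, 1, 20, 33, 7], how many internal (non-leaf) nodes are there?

Tree built from: [5, 42, 43, 24, 40, 6, 1, 20, 33, 7]
Tree (level-order array): [5, 1, 42, None, None, 24, 43, 6, 40, None, None, None, 20, 33, None, 7]
Rule: An internal node has at least one child.
Per-node child counts:
  node 5: 2 child(ren)
  node 1: 0 child(ren)
  node 42: 2 child(ren)
  node 24: 2 child(ren)
  node 6: 1 child(ren)
  node 20: 1 child(ren)
  node 7: 0 child(ren)
  node 40: 1 child(ren)
  node 33: 0 child(ren)
  node 43: 0 child(ren)
Matching nodes: [5, 42, 24, 6, 20, 40]
Count of internal (non-leaf) nodes: 6


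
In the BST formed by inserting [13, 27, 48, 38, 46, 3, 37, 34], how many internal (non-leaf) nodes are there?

Tree built from: [13, 27, 48, 38, 46, 3, 37, 34]
Tree (level-order array): [13, 3, 27, None, None, None, 48, 38, None, 37, 46, 34]
Rule: An internal node has at least one child.
Per-node child counts:
  node 13: 2 child(ren)
  node 3: 0 child(ren)
  node 27: 1 child(ren)
  node 48: 1 child(ren)
  node 38: 2 child(ren)
  node 37: 1 child(ren)
  node 34: 0 child(ren)
  node 46: 0 child(ren)
Matching nodes: [13, 27, 48, 38, 37]
Count of internal (non-leaf) nodes: 5


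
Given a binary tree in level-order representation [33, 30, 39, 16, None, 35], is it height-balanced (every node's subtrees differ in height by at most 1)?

Tree (level-order array): [33, 30, 39, 16, None, 35]
Definition: a tree is height-balanced if, at every node, |h(left) - h(right)| <= 1 (empty subtree has height -1).
Bottom-up per-node check:
  node 16: h_left=-1, h_right=-1, diff=0 [OK], height=0
  node 30: h_left=0, h_right=-1, diff=1 [OK], height=1
  node 35: h_left=-1, h_right=-1, diff=0 [OK], height=0
  node 39: h_left=0, h_right=-1, diff=1 [OK], height=1
  node 33: h_left=1, h_right=1, diff=0 [OK], height=2
All nodes satisfy the balance condition.
Result: Balanced


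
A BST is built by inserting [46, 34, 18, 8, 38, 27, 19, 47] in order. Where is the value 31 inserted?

Starting tree (level order): [46, 34, 47, 18, 38, None, None, 8, 27, None, None, None, None, 19]
Insertion path: 46 -> 34 -> 18 -> 27
Result: insert 31 as right child of 27
Final tree (level order): [46, 34, 47, 18, 38, None, None, 8, 27, None, None, None, None, 19, 31]


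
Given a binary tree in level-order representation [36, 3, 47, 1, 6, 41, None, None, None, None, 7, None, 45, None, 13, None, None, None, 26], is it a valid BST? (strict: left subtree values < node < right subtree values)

Level-order array: [36, 3, 47, 1, 6, 41, None, None, None, None, 7, None, 45, None, 13, None, None, None, 26]
Validate using subtree bounds (lo, hi): at each node, require lo < value < hi,
then recurse left with hi=value and right with lo=value.
Preorder trace (stopping at first violation):
  at node 36 with bounds (-inf, +inf): OK
  at node 3 with bounds (-inf, 36): OK
  at node 1 with bounds (-inf, 3): OK
  at node 6 with bounds (3, 36): OK
  at node 7 with bounds (6, 36): OK
  at node 13 with bounds (7, 36): OK
  at node 26 with bounds (13, 36): OK
  at node 47 with bounds (36, +inf): OK
  at node 41 with bounds (36, 47): OK
  at node 45 with bounds (41, 47): OK
No violation found at any node.
Result: Valid BST


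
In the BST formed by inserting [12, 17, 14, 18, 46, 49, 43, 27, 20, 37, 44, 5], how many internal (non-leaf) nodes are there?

Tree built from: [12, 17, 14, 18, 46, 49, 43, 27, 20, 37, 44, 5]
Tree (level-order array): [12, 5, 17, None, None, 14, 18, None, None, None, 46, 43, 49, 27, 44, None, None, 20, 37]
Rule: An internal node has at least one child.
Per-node child counts:
  node 12: 2 child(ren)
  node 5: 0 child(ren)
  node 17: 2 child(ren)
  node 14: 0 child(ren)
  node 18: 1 child(ren)
  node 46: 2 child(ren)
  node 43: 2 child(ren)
  node 27: 2 child(ren)
  node 20: 0 child(ren)
  node 37: 0 child(ren)
  node 44: 0 child(ren)
  node 49: 0 child(ren)
Matching nodes: [12, 17, 18, 46, 43, 27]
Count of internal (non-leaf) nodes: 6


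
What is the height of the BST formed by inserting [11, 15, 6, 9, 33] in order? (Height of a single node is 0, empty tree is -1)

Insertion order: [11, 15, 6, 9, 33]
Tree (level-order array): [11, 6, 15, None, 9, None, 33]
Compute height bottom-up (empty subtree = -1):
  height(9) = 1 + max(-1, -1) = 0
  height(6) = 1 + max(-1, 0) = 1
  height(33) = 1 + max(-1, -1) = 0
  height(15) = 1 + max(-1, 0) = 1
  height(11) = 1 + max(1, 1) = 2
Height = 2


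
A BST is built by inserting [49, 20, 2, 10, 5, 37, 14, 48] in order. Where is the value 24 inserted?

Starting tree (level order): [49, 20, None, 2, 37, None, 10, None, 48, 5, 14]
Insertion path: 49 -> 20 -> 37
Result: insert 24 as left child of 37
Final tree (level order): [49, 20, None, 2, 37, None, 10, 24, 48, 5, 14]


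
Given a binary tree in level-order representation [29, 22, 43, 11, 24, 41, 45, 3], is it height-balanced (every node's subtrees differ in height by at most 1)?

Tree (level-order array): [29, 22, 43, 11, 24, 41, 45, 3]
Definition: a tree is height-balanced if, at every node, |h(left) - h(right)| <= 1 (empty subtree has height -1).
Bottom-up per-node check:
  node 3: h_left=-1, h_right=-1, diff=0 [OK], height=0
  node 11: h_left=0, h_right=-1, diff=1 [OK], height=1
  node 24: h_left=-1, h_right=-1, diff=0 [OK], height=0
  node 22: h_left=1, h_right=0, diff=1 [OK], height=2
  node 41: h_left=-1, h_right=-1, diff=0 [OK], height=0
  node 45: h_left=-1, h_right=-1, diff=0 [OK], height=0
  node 43: h_left=0, h_right=0, diff=0 [OK], height=1
  node 29: h_left=2, h_right=1, diff=1 [OK], height=3
All nodes satisfy the balance condition.
Result: Balanced


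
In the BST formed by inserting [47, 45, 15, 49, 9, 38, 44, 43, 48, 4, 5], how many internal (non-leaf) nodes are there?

Tree built from: [47, 45, 15, 49, 9, 38, 44, 43, 48, 4, 5]
Tree (level-order array): [47, 45, 49, 15, None, 48, None, 9, 38, None, None, 4, None, None, 44, None, 5, 43]
Rule: An internal node has at least one child.
Per-node child counts:
  node 47: 2 child(ren)
  node 45: 1 child(ren)
  node 15: 2 child(ren)
  node 9: 1 child(ren)
  node 4: 1 child(ren)
  node 5: 0 child(ren)
  node 38: 1 child(ren)
  node 44: 1 child(ren)
  node 43: 0 child(ren)
  node 49: 1 child(ren)
  node 48: 0 child(ren)
Matching nodes: [47, 45, 15, 9, 4, 38, 44, 49]
Count of internal (non-leaf) nodes: 8


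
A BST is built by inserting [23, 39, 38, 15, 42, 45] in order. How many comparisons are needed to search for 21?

Search path for 21: 23 -> 15
Found: False
Comparisons: 2


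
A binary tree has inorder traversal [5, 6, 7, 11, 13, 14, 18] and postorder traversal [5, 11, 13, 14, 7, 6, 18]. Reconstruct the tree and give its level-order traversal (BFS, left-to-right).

Inorder:   [5, 6, 7, 11, 13, 14, 18]
Postorder: [5, 11, 13, 14, 7, 6, 18]
Algorithm: postorder visits root last, so walk postorder right-to-left;
each value is the root of the current inorder slice — split it at that
value, recurse on the right subtree first, then the left.
Recursive splits:
  root=18; inorder splits into left=[5, 6, 7, 11, 13, 14], right=[]
  root=6; inorder splits into left=[5], right=[7, 11, 13, 14]
  root=7; inorder splits into left=[], right=[11, 13, 14]
  root=14; inorder splits into left=[11, 13], right=[]
  root=13; inorder splits into left=[11], right=[]
  root=11; inorder splits into left=[], right=[]
  root=5; inorder splits into left=[], right=[]
Reconstructed level-order: [18, 6, 5, 7, 14, 13, 11]


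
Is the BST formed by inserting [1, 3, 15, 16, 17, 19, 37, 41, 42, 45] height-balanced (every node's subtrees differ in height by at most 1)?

Tree (level-order array): [1, None, 3, None, 15, None, 16, None, 17, None, 19, None, 37, None, 41, None, 42, None, 45]
Definition: a tree is height-balanced if, at every node, |h(left) - h(right)| <= 1 (empty subtree has height -1).
Bottom-up per-node check:
  node 45: h_left=-1, h_right=-1, diff=0 [OK], height=0
  node 42: h_left=-1, h_right=0, diff=1 [OK], height=1
  node 41: h_left=-1, h_right=1, diff=2 [FAIL (|-1-1|=2 > 1)], height=2
  node 37: h_left=-1, h_right=2, diff=3 [FAIL (|-1-2|=3 > 1)], height=3
  node 19: h_left=-1, h_right=3, diff=4 [FAIL (|-1-3|=4 > 1)], height=4
  node 17: h_left=-1, h_right=4, diff=5 [FAIL (|-1-4|=5 > 1)], height=5
  node 16: h_left=-1, h_right=5, diff=6 [FAIL (|-1-5|=6 > 1)], height=6
  node 15: h_left=-1, h_right=6, diff=7 [FAIL (|-1-6|=7 > 1)], height=7
  node 3: h_left=-1, h_right=7, diff=8 [FAIL (|-1-7|=8 > 1)], height=8
  node 1: h_left=-1, h_right=8, diff=9 [FAIL (|-1-8|=9 > 1)], height=9
Node 41 violates the condition: |-1 - 1| = 2 > 1.
Result: Not balanced


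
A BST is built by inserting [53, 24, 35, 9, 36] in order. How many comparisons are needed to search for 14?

Search path for 14: 53 -> 24 -> 9
Found: False
Comparisons: 3


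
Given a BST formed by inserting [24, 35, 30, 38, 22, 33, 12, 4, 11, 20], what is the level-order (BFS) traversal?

Tree insertion order: [24, 35, 30, 38, 22, 33, 12, 4, 11, 20]
Tree (level-order array): [24, 22, 35, 12, None, 30, 38, 4, 20, None, 33, None, None, None, 11]
BFS from the root, enqueuing left then right child of each popped node:
  queue [24] -> pop 24, enqueue [22, 35], visited so far: [24]
  queue [22, 35] -> pop 22, enqueue [12], visited so far: [24, 22]
  queue [35, 12] -> pop 35, enqueue [30, 38], visited so far: [24, 22, 35]
  queue [12, 30, 38] -> pop 12, enqueue [4, 20], visited so far: [24, 22, 35, 12]
  queue [30, 38, 4, 20] -> pop 30, enqueue [33], visited so far: [24, 22, 35, 12, 30]
  queue [38, 4, 20, 33] -> pop 38, enqueue [none], visited so far: [24, 22, 35, 12, 30, 38]
  queue [4, 20, 33] -> pop 4, enqueue [11], visited so far: [24, 22, 35, 12, 30, 38, 4]
  queue [20, 33, 11] -> pop 20, enqueue [none], visited so far: [24, 22, 35, 12, 30, 38, 4, 20]
  queue [33, 11] -> pop 33, enqueue [none], visited so far: [24, 22, 35, 12, 30, 38, 4, 20, 33]
  queue [11] -> pop 11, enqueue [none], visited so far: [24, 22, 35, 12, 30, 38, 4, 20, 33, 11]
Result: [24, 22, 35, 12, 30, 38, 4, 20, 33, 11]


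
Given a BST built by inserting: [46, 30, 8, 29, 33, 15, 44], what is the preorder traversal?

Tree insertion order: [46, 30, 8, 29, 33, 15, 44]
Tree (level-order array): [46, 30, None, 8, 33, None, 29, None, 44, 15]
Preorder traversal: [46, 30, 8, 29, 15, 33, 44]


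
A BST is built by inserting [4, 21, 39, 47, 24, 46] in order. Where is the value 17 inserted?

Starting tree (level order): [4, None, 21, None, 39, 24, 47, None, None, 46]
Insertion path: 4 -> 21
Result: insert 17 as left child of 21
Final tree (level order): [4, None, 21, 17, 39, None, None, 24, 47, None, None, 46]


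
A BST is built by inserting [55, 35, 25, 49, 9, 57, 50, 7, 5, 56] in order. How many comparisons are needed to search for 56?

Search path for 56: 55 -> 57 -> 56
Found: True
Comparisons: 3


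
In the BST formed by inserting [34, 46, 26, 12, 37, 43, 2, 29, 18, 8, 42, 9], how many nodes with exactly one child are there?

Tree built from: [34, 46, 26, 12, 37, 43, 2, 29, 18, 8, 42, 9]
Tree (level-order array): [34, 26, 46, 12, 29, 37, None, 2, 18, None, None, None, 43, None, 8, None, None, 42, None, None, 9]
Rule: These are nodes with exactly 1 non-null child.
Per-node child counts:
  node 34: 2 child(ren)
  node 26: 2 child(ren)
  node 12: 2 child(ren)
  node 2: 1 child(ren)
  node 8: 1 child(ren)
  node 9: 0 child(ren)
  node 18: 0 child(ren)
  node 29: 0 child(ren)
  node 46: 1 child(ren)
  node 37: 1 child(ren)
  node 43: 1 child(ren)
  node 42: 0 child(ren)
Matching nodes: [2, 8, 46, 37, 43]
Count of nodes with exactly one child: 5


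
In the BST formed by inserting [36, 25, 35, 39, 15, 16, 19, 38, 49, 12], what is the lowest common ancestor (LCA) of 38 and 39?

Tree insertion order: [36, 25, 35, 39, 15, 16, 19, 38, 49, 12]
Tree (level-order array): [36, 25, 39, 15, 35, 38, 49, 12, 16, None, None, None, None, None, None, None, None, None, 19]
In a BST, the LCA of p=38, q=39 is the first node v on the
root-to-leaf path with p <= v <= q (go left if both < v, right if both > v).
Walk from root:
  at 36: both 38 and 39 > 36, go right
  at 39: 38 <= 39 <= 39, this is the LCA
LCA = 39


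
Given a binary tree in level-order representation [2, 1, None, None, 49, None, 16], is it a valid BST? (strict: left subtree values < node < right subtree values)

Level-order array: [2, 1, None, None, 49, None, 16]
Validate using subtree bounds (lo, hi): at each node, require lo < value < hi,
then recurse left with hi=value and right with lo=value.
Preorder trace (stopping at first violation):
  at node 2 with bounds (-inf, +inf): OK
  at node 1 with bounds (-inf, 2): OK
  at node 49 with bounds (1, 2): VIOLATION
Node 49 violates its bound: not (1 < 49 < 2).
Result: Not a valid BST


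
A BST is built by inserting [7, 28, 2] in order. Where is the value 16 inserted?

Starting tree (level order): [7, 2, 28]
Insertion path: 7 -> 28
Result: insert 16 as left child of 28
Final tree (level order): [7, 2, 28, None, None, 16]


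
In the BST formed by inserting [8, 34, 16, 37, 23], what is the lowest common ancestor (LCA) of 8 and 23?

Tree insertion order: [8, 34, 16, 37, 23]
Tree (level-order array): [8, None, 34, 16, 37, None, 23]
In a BST, the LCA of p=8, q=23 is the first node v on the
root-to-leaf path with p <= v <= q (go left if both < v, right if both > v).
Walk from root:
  at 8: 8 <= 8 <= 23, this is the LCA
LCA = 8


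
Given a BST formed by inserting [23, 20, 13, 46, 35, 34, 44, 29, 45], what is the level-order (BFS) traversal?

Tree insertion order: [23, 20, 13, 46, 35, 34, 44, 29, 45]
Tree (level-order array): [23, 20, 46, 13, None, 35, None, None, None, 34, 44, 29, None, None, 45]
BFS from the root, enqueuing left then right child of each popped node:
  queue [23] -> pop 23, enqueue [20, 46], visited so far: [23]
  queue [20, 46] -> pop 20, enqueue [13], visited so far: [23, 20]
  queue [46, 13] -> pop 46, enqueue [35], visited so far: [23, 20, 46]
  queue [13, 35] -> pop 13, enqueue [none], visited so far: [23, 20, 46, 13]
  queue [35] -> pop 35, enqueue [34, 44], visited so far: [23, 20, 46, 13, 35]
  queue [34, 44] -> pop 34, enqueue [29], visited so far: [23, 20, 46, 13, 35, 34]
  queue [44, 29] -> pop 44, enqueue [45], visited so far: [23, 20, 46, 13, 35, 34, 44]
  queue [29, 45] -> pop 29, enqueue [none], visited so far: [23, 20, 46, 13, 35, 34, 44, 29]
  queue [45] -> pop 45, enqueue [none], visited so far: [23, 20, 46, 13, 35, 34, 44, 29, 45]
Result: [23, 20, 46, 13, 35, 34, 44, 29, 45]


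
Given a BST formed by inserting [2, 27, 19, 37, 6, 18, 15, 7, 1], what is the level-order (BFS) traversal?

Tree insertion order: [2, 27, 19, 37, 6, 18, 15, 7, 1]
Tree (level-order array): [2, 1, 27, None, None, 19, 37, 6, None, None, None, None, 18, 15, None, 7]
BFS from the root, enqueuing left then right child of each popped node:
  queue [2] -> pop 2, enqueue [1, 27], visited so far: [2]
  queue [1, 27] -> pop 1, enqueue [none], visited so far: [2, 1]
  queue [27] -> pop 27, enqueue [19, 37], visited so far: [2, 1, 27]
  queue [19, 37] -> pop 19, enqueue [6], visited so far: [2, 1, 27, 19]
  queue [37, 6] -> pop 37, enqueue [none], visited so far: [2, 1, 27, 19, 37]
  queue [6] -> pop 6, enqueue [18], visited so far: [2, 1, 27, 19, 37, 6]
  queue [18] -> pop 18, enqueue [15], visited so far: [2, 1, 27, 19, 37, 6, 18]
  queue [15] -> pop 15, enqueue [7], visited so far: [2, 1, 27, 19, 37, 6, 18, 15]
  queue [7] -> pop 7, enqueue [none], visited so far: [2, 1, 27, 19, 37, 6, 18, 15, 7]
Result: [2, 1, 27, 19, 37, 6, 18, 15, 7]


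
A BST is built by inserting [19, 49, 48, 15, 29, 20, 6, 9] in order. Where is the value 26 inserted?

Starting tree (level order): [19, 15, 49, 6, None, 48, None, None, 9, 29, None, None, None, 20]
Insertion path: 19 -> 49 -> 48 -> 29 -> 20
Result: insert 26 as right child of 20
Final tree (level order): [19, 15, 49, 6, None, 48, None, None, 9, 29, None, None, None, 20, None, None, 26]


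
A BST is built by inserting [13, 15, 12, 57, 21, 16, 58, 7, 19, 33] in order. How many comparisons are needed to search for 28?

Search path for 28: 13 -> 15 -> 57 -> 21 -> 33
Found: False
Comparisons: 5


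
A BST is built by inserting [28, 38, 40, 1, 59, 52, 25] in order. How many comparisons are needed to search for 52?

Search path for 52: 28 -> 38 -> 40 -> 59 -> 52
Found: True
Comparisons: 5


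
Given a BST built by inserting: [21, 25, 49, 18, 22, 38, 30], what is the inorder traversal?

Tree insertion order: [21, 25, 49, 18, 22, 38, 30]
Tree (level-order array): [21, 18, 25, None, None, 22, 49, None, None, 38, None, 30]
Inorder traversal: [18, 21, 22, 25, 30, 38, 49]


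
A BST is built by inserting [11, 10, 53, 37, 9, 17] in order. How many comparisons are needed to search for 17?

Search path for 17: 11 -> 53 -> 37 -> 17
Found: True
Comparisons: 4


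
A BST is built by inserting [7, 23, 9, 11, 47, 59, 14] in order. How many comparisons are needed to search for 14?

Search path for 14: 7 -> 23 -> 9 -> 11 -> 14
Found: True
Comparisons: 5


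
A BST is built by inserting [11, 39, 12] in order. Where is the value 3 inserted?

Starting tree (level order): [11, None, 39, 12]
Insertion path: 11
Result: insert 3 as left child of 11
Final tree (level order): [11, 3, 39, None, None, 12]


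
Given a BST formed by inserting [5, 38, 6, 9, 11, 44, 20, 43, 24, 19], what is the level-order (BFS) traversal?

Tree insertion order: [5, 38, 6, 9, 11, 44, 20, 43, 24, 19]
Tree (level-order array): [5, None, 38, 6, 44, None, 9, 43, None, None, 11, None, None, None, 20, 19, 24]
BFS from the root, enqueuing left then right child of each popped node:
  queue [5] -> pop 5, enqueue [38], visited so far: [5]
  queue [38] -> pop 38, enqueue [6, 44], visited so far: [5, 38]
  queue [6, 44] -> pop 6, enqueue [9], visited so far: [5, 38, 6]
  queue [44, 9] -> pop 44, enqueue [43], visited so far: [5, 38, 6, 44]
  queue [9, 43] -> pop 9, enqueue [11], visited so far: [5, 38, 6, 44, 9]
  queue [43, 11] -> pop 43, enqueue [none], visited so far: [5, 38, 6, 44, 9, 43]
  queue [11] -> pop 11, enqueue [20], visited so far: [5, 38, 6, 44, 9, 43, 11]
  queue [20] -> pop 20, enqueue [19, 24], visited so far: [5, 38, 6, 44, 9, 43, 11, 20]
  queue [19, 24] -> pop 19, enqueue [none], visited so far: [5, 38, 6, 44, 9, 43, 11, 20, 19]
  queue [24] -> pop 24, enqueue [none], visited so far: [5, 38, 6, 44, 9, 43, 11, 20, 19, 24]
Result: [5, 38, 6, 44, 9, 43, 11, 20, 19, 24]


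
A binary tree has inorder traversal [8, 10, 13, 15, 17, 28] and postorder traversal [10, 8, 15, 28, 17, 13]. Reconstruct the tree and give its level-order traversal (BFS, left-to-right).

Inorder:   [8, 10, 13, 15, 17, 28]
Postorder: [10, 8, 15, 28, 17, 13]
Algorithm: postorder visits root last, so walk postorder right-to-left;
each value is the root of the current inorder slice — split it at that
value, recurse on the right subtree first, then the left.
Recursive splits:
  root=13; inorder splits into left=[8, 10], right=[15, 17, 28]
  root=17; inorder splits into left=[15], right=[28]
  root=28; inorder splits into left=[], right=[]
  root=15; inorder splits into left=[], right=[]
  root=8; inorder splits into left=[], right=[10]
  root=10; inorder splits into left=[], right=[]
Reconstructed level-order: [13, 8, 17, 10, 15, 28]


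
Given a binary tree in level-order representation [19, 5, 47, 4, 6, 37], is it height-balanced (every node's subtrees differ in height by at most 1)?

Tree (level-order array): [19, 5, 47, 4, 6, 37]
Definition: a tree is height-balanced if, at every node, |h(left) - h(right)| <= 1 (empty subtree has height -1).
Bottom-up per-node check:
  node 4: h_left=-1, h_right=-1, diff=0 [OK], height=0
  node 6: h_left=-1, h_right=-1, diff=0 [OK], height=0
  node 5: h_left=0, h_right=0, diff=0 [OK], height=1
  node 37: h_left=-1, h_right=-1, diff=0 [OK], height=0
  node 47: h_left=0, h_right=-1, diff=1 [OK], height=1
  node 19: h_left=1, h_right=1, diff=0 [OK], height=2
All nodes satisfy the balance condition.
Result: Balanced


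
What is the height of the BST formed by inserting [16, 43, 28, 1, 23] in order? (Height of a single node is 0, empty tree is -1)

Insertion order: [16, 43, 28, 1, 23]
Tree (level-order array): [16, 1, 43, None, None, 28, None, 23]
Compute height bottom-up (empty subtree = -1):
  height(1) = 1 + max(-1, -1) = 0
  height(23) = 1 + max(-1, -1) = 0
  height(28) = 1 + max(0, -1) = 1
  height(43) = 1 + max(1, -1) = 2
  height(16) = 1 + max(0, 2) = 3
Height = 3


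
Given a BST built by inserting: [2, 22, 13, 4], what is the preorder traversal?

Tree insertion order: [2, 22, 13, 4]
Tree (level-order array): [2, None, 22, 13, None, 4]
Preorder traversal: [2, 22, 13, 4]


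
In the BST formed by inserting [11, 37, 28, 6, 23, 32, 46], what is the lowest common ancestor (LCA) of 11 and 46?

Tree insertion order: [11, 37, 28, 6, 23, 32, 46]
Tree (level-order array): [11, 6, 37, None, None, 28, 46, 23, 32]
In a BST, the LCA of p=11, q=46 is the first node v on the
root-to-leaf path with p <= v <= q (go left if both < v, right if both > v).
Walk from root:
  at 11: 11 <= 11 <= 46, this is the LCA
LCA = 11


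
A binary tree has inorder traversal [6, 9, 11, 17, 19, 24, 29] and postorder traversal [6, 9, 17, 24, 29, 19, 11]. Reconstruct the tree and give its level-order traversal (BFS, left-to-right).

Inorder:   [6, 9, 11, 17, 19, 24, 29]
Postorder: [6, 9, 17, 24, 29, 19, 11]
Algorithm: postorder visits root last, so walk postorder right-to-left;
each value is the root of the current inorder slice — split it at that
value, recurse on the right subtree first, then the left.
Recursive splits:
  root=11; inorder splits into left=[6, 9], right=[17, 19, 24, 29]
  root=19; inorder splits into left=[17], right=[24, 29]
  root=29; inorder splits into left=[24], right=[]
  root=24; inorder splits into left=[], right=[]
  root=17; inorder splits into left=[], right=[]
  root=9; inorder splits into left=[6], right=[]
  root=6; inorder splits into left=[], right=[]
Reconstructed level-order: [11, 9, 19, 6, 17, 29, 24]


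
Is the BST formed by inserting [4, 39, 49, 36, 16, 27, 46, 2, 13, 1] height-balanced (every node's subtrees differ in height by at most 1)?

Tree (level-order array): [4, 2, 39, 1, None, 36, 49, None, None, 16, None, 46, None, 13, 27]
Definition: a tree is height-balanced if, at every node, |h(left) - h(right)| <= 1 (empty subtree has height -1).
Bottom-up per-node check:
  node 1: h_left=-1, h_right=-1, diff=0 [OK], height=0
  node 2: h_left=0, h_right=-1, diff=1 [OK], height=1
  node 13: h_left=-1, h_right=-1, diff=0 [OK], height=0
  node 27: h_left=-1, h_right=-1, diff=0 [OK], height=0
  node 16: h_left=0, h_right=0, diff=0 [OK], height=1
  node 36: h_left=1, h_right=-1, diff=2 [FAIL (|1--1|=2 > 1)], height=2
  node 46: h_left=-1, h_right=-1, diff=0 [OK], height=0
  node 49: h_left=0, h_right=-1, diff=1 [OK], height=1
  node 39: h_left=2, h_right=1, diff=1 [OK], height=3
  node 4: h_left=1, h_right=3, diff=2 [FAIL (|1-3|=2 > 1)], height=4
Node 36 violates the condition: |1 - -1| = 2 > 1.
Result: Not balanced


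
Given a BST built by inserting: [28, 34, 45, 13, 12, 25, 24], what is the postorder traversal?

Tree insertion order: [28, 34, 45, 13, 12, 25, 24]
Tree (level-order array): [28, 13, 34, 12, 25, None, 45, None, None, 24]
Postorder traversal: [12, 24, 25, 13, 45, 34, 28]


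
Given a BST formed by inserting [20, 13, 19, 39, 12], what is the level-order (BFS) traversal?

Tree insertion order: [20, 13, 19, 39, 12]
Tree (level-order array): [20, 13, 39, 12, 19]
BFS from the root, enqueuing left then right child of each popped node:
  queue [20] -> pop 20, enqueue [13, 39], visited so far: [20]
  queue [13, 39] -> pop 13, enqueue [12, 19], visited so far: [20, 13]
  queue [39, 12, 19] -> pop 39, enqueue [none], visited so far: [20, 13, 39]
  queue [12, 19] -> pop 12, enqueue [none], visited so far: [20, 13, 39, 12]
  queue [19] -> pop 19, enqueue [none], visited so far: [20, 13, 39, 12, 19]
Result: [20, 13, 39, 12, 19]


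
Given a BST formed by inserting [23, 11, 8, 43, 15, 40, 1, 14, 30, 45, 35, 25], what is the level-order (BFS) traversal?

Tree insertion order: [23, 11, 8, 43, 15, 40, 1, 14, 30, 45, 35, 25]
Tree (level-order array): [23, 11, 43, 8, 15, 40, 45, 1, None, 14, None, 30, None, None, None, None, None, None, None, 25, 35]
BFS from the root, enqueuing left then right child of each popped node:
  queue [23] -> pop 23, enqueue [11, 43], visited so far: [23]
  queue [11, 43] -> pop 11, enqueue [8, 15], visited so far: [23, 11]
  queue [43, 8, 15] -> pop 43, enqueue [40, 45], visited so far: [23, 11, 43]
  queue [8, 15, 40, 45] -> pop 8, enqueue [1], visited so far: [23, 11, 43, 8]
  queue [15, 40, 45, 1] -> pop 15, enqueue [14], visited so far: [23, 11, 43, 8, 15]
  queue [40, 45, 1, 14] -> pop 40, enqueue [30], visited so far: [23, 11, 43, 8, 15, 40]
  queue [45, 1, 14, 30] -> pop 45, enqueue [none], visited so far: [23, 11, 43, 8, 15, 40, 45]
  queue [1, 14, 30] -> pop 1, enqueue [none], visited so far: [23, 11, 43, 8, 15, 40, 45, 1]
  queue [14, 30] -> pop 14, enqueue [none], visited so far: [23, 11, 43, 8, 15, 40, 45, 1, 14]
  queue [30] -> pop 30, enqueue [25, 35], visited so far: [23, 11, 43, 8, 15, 40, 45, 1, 14, 30]
  queue [25, 35] -> pop 25, enqueue [none], visited so far: [23, 11, 43, 8, 15, 40, 45, 1, 14, 30, 25]
  queue [35] -> pop 35, enqueue [none], visited so far: [23, 11, 43, 8, 15, 40, 45, 1, 14, 30, 25, 35]
Result: [23, 11, 43, 8, 15, 40, 45, 1, 14, 30, 25, 35]


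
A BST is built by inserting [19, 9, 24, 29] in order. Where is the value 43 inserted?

Starting tree (level order): [19, 9, 24, None, None, None, 29]
Insertion path: 19 -> 24 -> 29
Result: insert 43 as right child of 29
Final tree (level order): [19, 9, 24, None, None, None, 29, None, 43]


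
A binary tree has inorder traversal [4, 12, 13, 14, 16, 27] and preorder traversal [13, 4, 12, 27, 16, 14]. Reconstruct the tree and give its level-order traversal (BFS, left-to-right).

Inorder:  [4, 12, 13, 14, 16, 27]
Preorder: [13, 4, 12, 27, 16, 14]
Algorithm: preorder visits root first, so consume preorder in order;
for each root, split the current inorder slice at that value into
left-subtree inorder and right-subtree inorder, then recurse.
Recursive splits:
  root=13; inorder splits into left=[4, 12], right=[14, 16, 27]
  root=4; inorder splits into left=[], right=[12]
  root=12; inorder splits into left=[], right=[]
  root=27; inorder splits into left=[14, 16], right=[]
  root=16; inorder splits into left=[14], right=[]
  root=14; inorder splits into left=[], right=[]
Reconstructed level-order: [13, 4, 27, 12, 16, 14]


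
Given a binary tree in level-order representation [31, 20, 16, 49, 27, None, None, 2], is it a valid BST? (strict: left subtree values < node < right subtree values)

Level-order array: [31, 20, 16, 49, 27, None, None, 2]
Validate using subtree bounds (lo, hi): at each node, require lo < value < hi,
then recurse left with hi=value and right with lo=value.
Preorder trace (stopping at first violation):
  at node 31 with bounds (-inf, +inf): OK
  at node 20 with bounds (-inf, 31): OK
  at node 49 with bounds (-inf, 20): VIOLATION
Node 49 violates its bound: not (-inf < 49 < 20).
Result: Not a valid BST


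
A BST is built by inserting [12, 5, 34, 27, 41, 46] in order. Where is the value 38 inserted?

Starting tree (level order): [12, 5, 34, None, None, 27, 41, None, None, None, 46]
Insertion path: 12 -> 34 -> 41
Result: insert 38 as left child of 41
Final tree (level order): [12, 5, 34, None, None, 27, 41, None, None, 38, 46]


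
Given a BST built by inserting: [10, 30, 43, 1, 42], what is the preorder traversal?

Tree insertion order: [10, 30, 43, 1, 42]
Tree (level-order array): [10, 1, 30, None, None, None, 43, 42]
Preorder traversal: [10, 1, 30, 43, 42]


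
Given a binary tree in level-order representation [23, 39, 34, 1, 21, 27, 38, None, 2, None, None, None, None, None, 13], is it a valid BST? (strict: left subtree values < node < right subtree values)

Level-order array: [23, 39, 34, 1, 21, 27, 38, None, 2, None, None, None, None, None, 13]
Validate using subtree bounds (lo, hi): at each node, require lo < value < hi,
then recurse left with hi=value and right with lo=value.
Preorder trace (stopping at first violation):
  at node 23 with bounds (-inf, +inf): OK
  at node 39 with bounds (-inf, 23): VIOLATION
Node 39 violates its bound: not (-inf < 39 < 23).
Result: Not a valid BST


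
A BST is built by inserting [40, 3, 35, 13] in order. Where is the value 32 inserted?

Starting tree (level order): [40, 3, None, None, 35, 13]
Insertion path: 40 -> 3 -> 35 -> 13
Result: insert 32 as right child of 13
Final tree (level order): [40, 3, None, None, 35, 13, None, None, 32]


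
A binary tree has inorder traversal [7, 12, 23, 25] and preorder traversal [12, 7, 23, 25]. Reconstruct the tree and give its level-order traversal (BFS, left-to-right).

Inorder:  [7, 12, 23, 25]
Preorder: [12, 7, 23, 25]
Algorithm: preorder visits root first, so consume preorder in order;
for each root, split the current inorder slice at that value into
left-subtree inorder and right-subtree inorder, then recurse.
Recursive splits:
  root=12; inorder splits into left=[7], right=[23, 25]
  root=7; inorder splits into left=[], right=[]
  root=23; inorder splits into left=[], right=[25]
  root=25; inorder splits into left=[], right=[]
Reconstructed level-order: [12, 7, 23, 25]


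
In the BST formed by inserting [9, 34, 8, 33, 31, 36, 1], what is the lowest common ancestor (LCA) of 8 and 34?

Tree insertion order: [9, 34, 8, 33, 31, 36, 1]
Tree (level-order array): [9, 8, 34, 1, None, 33, 36, None, None, 31]
In a BST, the LCA of p=8, q=34 is the first node v on the
root-to-leaf path with p <= v <= q (go left if both < v, right if both > v).
Walk from root:
  at 9: 8 <= 9 <= 34, this is the LCA
LCA = 9


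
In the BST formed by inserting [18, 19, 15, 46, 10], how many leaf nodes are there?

Tree built from: [18, 19, 15, 46, 10]
Tree (level-order array): [18, 15, 19, 10, None, None, 46]
Rule: A leaf has 0 children.
Per-node child counts:
  node 18: 2 child(ren)
  node 15: 1 child(ren)
  node 10: 0 child(ren)
  node 19: 1 child(ren)
  node 46: 0 child(ren)
Matching nodes: [10, 46]
Count of leaf nodes: 2


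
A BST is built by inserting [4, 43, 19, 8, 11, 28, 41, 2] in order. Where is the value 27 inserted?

Starting tree (level order): [4, 2, 43, None, None, 19, None, 8, 28, None, 11, None, 41]
Insertion path: 4 -> 43 -> 19 -> 28
Result: insert 27 as left child of 28
Final tree (level order): [4, 2, 43, None, None, 19, None, 8, 28, None, 11, 27, 41]


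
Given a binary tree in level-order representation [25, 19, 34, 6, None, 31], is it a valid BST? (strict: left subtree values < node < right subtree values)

Level-order array: [25, 19, 34, 6, None, 31]
Validate using subtree bounds (lo, hi): at each node, require lo < value < hi,
then recurse left with hi=value and right with lo=value.
Preorder trace (stopping at first violation):
  at node 25 with bounds (-inf, +inf): OK
  at node 19 with bounds (-inf, 25): OK
  at node 6 with bounds (-inf, 19): OK
  at node 34 with bounds (25, +inf): OK
  at node 31 with bounds (25, 34): OK
No violation found at any node.
Result: Valid BST


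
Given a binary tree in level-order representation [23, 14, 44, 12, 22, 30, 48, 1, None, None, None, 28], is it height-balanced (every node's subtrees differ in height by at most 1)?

Tree (level-order array): [23, 14, 44, 12, 22, 30, 48, 1, None, None, None, 28]
Definition: a tree is height-balanced if, at every node, |h(left) - h(right)| <= 1 (empty subtree has height -1).
Bottom-up per-node check:
  node 1: h_left=-1, h_right=-1, diff=0 [OK], height=0
  node 12: h_left=0, h_right=-1, diff=1 [OK], height=1
  node 22: h_left=-1, h_right=-1, diff=0 [OK], height=0
  node 14: h_left=1, h_right=0, diff=1 [OK], height=2
  node 28: h_left=-1, h_right=-1, diff=0 [OK], height=0
  node 30: h_left=0, h_right=-1, diff=1 [OK], height=1
  node 48: h_left=-1, h_right=-1, diff=0 [OK], height=0
  node 44: h_left=1, h_right=0, diff=1 [OK], height=2
  node 23: h_left=2, h_right=2, diff=0 [OK], height=3
All nodes satisfy the balance condition.
Result: Balanced


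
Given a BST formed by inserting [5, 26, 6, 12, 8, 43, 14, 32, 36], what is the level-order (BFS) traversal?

Tree insertion order: [5, 26, 6, 12, 8, 43, 14, 32, 36]
Tree (level-order array): [5, None, 26, 6, 43, None, 12, 32, None, 8, 14, None, 36]
BFS from the root, enqueuing left then right child of each popped node:
  queue [5] -> pop 5, enqueue [26], visited so far: [5]
  queue [26] -> pop 26, enqueue [6, 43], visited so far: [5, 26]
  queue [6, 43] -> pop 6, enqueue [12], visited so far: [5, 26, 6]
  queue [43, 12] -> pop 43, enqueue [32], visited so far: [5, 26, 6, 43]
  queue [12, 32] -> pop 12, enqueue [8, 14], visited so far: [5, 26, 6, 43, 12]
  queue [32, 8, 14] -> pop 32, enqueue [36], visited so far: [5, 26, 6, 43, 12, 32]
  queue [8, 14, 36] -> pop 8, enqueue [none], visited so far: [5, 26, 6, 43, 12, 32, 8]
  queue [14, 36] -> pop 14, enqueue [none], visited so far: [5, 26, 6, 43, 12, 32, 8, 14]
  queue [36] -> pop 36, enqueue [none], visited so far: [5, 26, 6, 43, 12, 32, 8, 14, 36]
Result: [5, 26, 6, 43, 12, 32, 8, 14, 36]


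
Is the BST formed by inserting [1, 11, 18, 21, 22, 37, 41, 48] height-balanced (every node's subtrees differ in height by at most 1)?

Tree (level-order array): [1, None, 11, None, 18, None, 21, None, 22, None, 37, None, 41, None, 48]
Definition: a tree is height-balanced if, at every node, |h(left) - h(right)| <= 1 (empty subtree has height -1).
Bottom-up per-node check:
  node 48: h_left=-1, h_right=-1, diff=0 [OK], height=0
  node 41: h_left=-1, h_right=0, diff=1 [OK], height=1
  node 37: h_left=-1, h_right=1, diff=2 [FAIL (|-1-1|=2 > 1)], height=2
  node 22: h_left=-1, h_right=2, diff=3 [FAIL (|-1-2|=3 > 1)], height=3
  node 21: h_left=-1, h_right=3, diff=4 [FAIL (|-1-3|=4 > 1)], height=4
  node 18: h_left=-1, h_right=4, diff=5 [FAIL (|-1-4|=5 > 1)], height=5
  node 11: h_left=-1, h_right=5, diff=6 [FAIL (|-1-5|=6 > 1)], height=6
  node 1: h_left=-1, h_right=6, diff=7 [FAIL (|-1-6|=7 > 1)], height=7
Node 37 violates the condition: |-1 - 1| = 2 > 1.
Result: Not balanced


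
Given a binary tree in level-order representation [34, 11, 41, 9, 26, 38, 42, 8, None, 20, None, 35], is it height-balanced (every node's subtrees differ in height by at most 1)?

Tree (level-order array): [34, 11, 41, 9, 26, 38, 42, 8, None, 20, None, 35]
Definition: a tree is height-balanced if, at every node, |h(left) - h(right)| <= 1 (empty subtree has height -1).
Bottom-up per-node check:
  node 8: h_left=-1, h_right=-1, diff=0 [OK], height=0
  node 9: h_left=0, h_right=-1, diff=1 [OK], height=1
  node 20: h_left=-1, h_right=-1, diff=0 [OK], height=0
  node 26: h_left=0, h_right=-1, diff=1 [OK], height=1
  node 11: h_left=1, h_right=1, diff=0 [OK], height=2
  node 35: h_left=-1, h_right=-1, diff=0 [OK], height=0
  node 38: h_left=0, h_right=-1, diff=1 [OK], height=1
  node 42: h_left=-1, h_right=-1, diff=0 [OK], height=0
  node 41: h_left=1, h_right=0, diff=1 [OK], height=2
  node 34: h_left=2, h_right=2, diff=0 [OK], height=3
All nodes satisfy the balance condition.
Result: Balanced


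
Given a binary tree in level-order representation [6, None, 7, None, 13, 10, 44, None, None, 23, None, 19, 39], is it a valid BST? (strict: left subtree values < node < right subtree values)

Level-order array: [6, None, 7, None, 13, 10, 44, None, None, 23, None, 19, 39]
Validate using subtree bounds (lo, hi): at each node, require lo < value < hi,
then recurse left with hi=value and right with lo=value.
Preorder trace (stopping at first violation):
  at node 6 with bounds (-inf, +inf): OK
  at node 7 with bounds (6, +inf): OK
  at node 13 with bounds (7, +inf): OK
  at node 10 with bounds (7, 13): OK
  at node 44 with bounds (13, +inf): OK
  at node 23 with bounds (13, 44): OK
  at node 19 with bounds (13, 23): OK
  at node 39 with bounds (23, 44): OK
No violation found at any node.
Result: Valid BST


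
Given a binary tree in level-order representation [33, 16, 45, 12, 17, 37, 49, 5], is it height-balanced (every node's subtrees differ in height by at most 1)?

Tree (level-order array): [33, 16, 45, 12, 17, 37, 49, 5]
Definition: a tree is height-balanced if, at every node, |h(left) - h(right)| <= 1 (empty subtree has height -1).
Bottom-up per-node check:
  node 5: h_left=-1, h_right=-1, diff=0 [OK], height=0
  node 12: h_left=0, h_right=-1, diff=1 [OK], height=1
  node 17: h_left=-1, h_right=-1, diff=0 [OK], height=0
  node 16: h_left=1, h_right=0, diff=1 [OK], height=2
  node 37: h_left=-1, h_right=-1, diff=0 [OK], height=0
  node 49: h_left=-1, h_right=-1, diff=0 [OK], height=0
  node 45: h_left=0, h_right=0, diff=0 [OK], height=1
  node 33: h_left=2, h_right=1, diff=1 [OK], height=3
All nodes satisfy the balance condition.
Result: Balanced


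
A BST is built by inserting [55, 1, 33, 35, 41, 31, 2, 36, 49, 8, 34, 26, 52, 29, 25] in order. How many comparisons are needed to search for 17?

Search path for 17: 55 -> 1 -> 33 -> 31 -> 2 -> 8 -> 26 -> 25
Found: False
Comparisons: 8


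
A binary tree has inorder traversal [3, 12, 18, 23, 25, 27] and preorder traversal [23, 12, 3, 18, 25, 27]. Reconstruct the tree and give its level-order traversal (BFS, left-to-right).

Inorder:  [3, 12, 18, 23, 25, 27]
Preorder: [23, 12, 3, 18, 25, 27]
Algorithm: preorder visits root first, so consume preorder in order;
for each root, split the current inorder slice at that value into
left-subtree inorder and right-subtree inorder, then recurse.
Recursive splits:
  root=23; inorder splits into left=[3, 12, 18], right=[25, 27]
  root=12; inorder splits into left=[3], right=[18]
  root=3; inorder splits into left=[], right=[]
  root=18; inorder splits into left=[], right=[]
  root=25; inorder splits into left=[], right=[27]
  root=27; inorder splits into left=[], right=[]
Reconstructed level-order: [23, 12, 25, 3, 18, 27]


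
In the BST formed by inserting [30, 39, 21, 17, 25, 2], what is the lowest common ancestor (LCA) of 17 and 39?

Tree insertion order: [30, 39, 21, 17, 25, 2]
Tree (level-order array): [30, 21, 39, 17, 25, None, None, 2]
In a BST, the LCA of p=17, q=39 is the first node v on the
root-to-leaf path with p <= v <= q (go left if both < v, right if both > v).
Walk from root:
  at 30: 17 <= 30 <= 39, this is the LCA
LCA = 30


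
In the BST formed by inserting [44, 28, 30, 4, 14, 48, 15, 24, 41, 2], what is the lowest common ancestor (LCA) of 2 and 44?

Tree insertion order: [44, 28, 30, 4, 14, 48, 15, 24, 41, 2]
Tree (level-order array): [44, 28, 48, 4, 30, None, None, 2, 14, None, 41, None, None, None, 15, None, None, None, 24]
In a BST, the LCA of p=2, q=44 is the first node v on the
root-to-leaf path with p <= v <= q (go left if both < v, right if both > v).
Walk from root:
  at 44: 2 <= 44 <= 44, this is the LCA
LCA = 44


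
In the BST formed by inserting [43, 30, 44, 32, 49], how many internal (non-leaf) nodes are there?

Tree built from: [43, 30, 44, 32, 49]
Tree (level-order array): [43, 30, 44, None, 32, None, 49]
Rule: An internal node has at least one child.
Per-node child counts:
  node 43: 2 child(ren)
  node 30: 1 child(ren)
  node 32: 0 child(ren)
  node 44: 1 child(ren)
  node 49: 0 child(ren)
Matching nodes: [43, 30, 44]
Count of internal (non-leaf) nodes: 3


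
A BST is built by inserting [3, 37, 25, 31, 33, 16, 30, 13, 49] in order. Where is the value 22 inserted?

Starting tree (level order): [3, None, 37, 25, 49, 16, 31, None, None, 13, None, 30, 33]
Insertion path: 3 -> 37 -> 25 -> 16
Result: insert 22 as right child of 16
Final tree (level order): [3, None, 37, 25, 49, 16, 31, None, None, 13, 22, 30, 33]


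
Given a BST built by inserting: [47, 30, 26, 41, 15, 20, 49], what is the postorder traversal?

Tree insertion order: [47, 30, 26, 41, 15, 20, 49]
Tree (level-order array): [47, 30, 49, 26, 41, None, None, 15, None, None, None, None, 20]
Postorder traversal: [20, 15, 26, 41, 30, 49, 47]
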